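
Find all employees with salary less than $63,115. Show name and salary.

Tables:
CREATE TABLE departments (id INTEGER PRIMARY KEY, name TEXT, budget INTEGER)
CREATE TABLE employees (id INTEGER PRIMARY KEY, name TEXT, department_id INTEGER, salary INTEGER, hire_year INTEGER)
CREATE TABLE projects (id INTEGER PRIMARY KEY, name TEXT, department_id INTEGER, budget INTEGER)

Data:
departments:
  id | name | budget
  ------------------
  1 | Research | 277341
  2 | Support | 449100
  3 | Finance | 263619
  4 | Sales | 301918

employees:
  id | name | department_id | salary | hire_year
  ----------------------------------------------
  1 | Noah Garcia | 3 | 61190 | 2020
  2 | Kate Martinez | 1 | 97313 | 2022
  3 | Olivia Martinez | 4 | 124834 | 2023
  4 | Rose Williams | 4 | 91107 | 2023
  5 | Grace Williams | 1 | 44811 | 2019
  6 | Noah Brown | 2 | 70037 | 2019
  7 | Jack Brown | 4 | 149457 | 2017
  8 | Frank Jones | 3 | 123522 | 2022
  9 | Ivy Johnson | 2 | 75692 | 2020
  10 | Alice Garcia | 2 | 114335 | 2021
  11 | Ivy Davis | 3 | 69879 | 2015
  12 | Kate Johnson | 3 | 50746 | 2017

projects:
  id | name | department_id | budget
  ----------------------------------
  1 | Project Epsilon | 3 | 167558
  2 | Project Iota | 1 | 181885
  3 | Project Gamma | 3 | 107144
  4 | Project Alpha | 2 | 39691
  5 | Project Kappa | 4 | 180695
SELECT name, salary FROM employees WHERE salary < 63115

Execution result:
name | salary
Noah Garcia | 61190
Grace Williams | 44811
Kate Johnson | 50746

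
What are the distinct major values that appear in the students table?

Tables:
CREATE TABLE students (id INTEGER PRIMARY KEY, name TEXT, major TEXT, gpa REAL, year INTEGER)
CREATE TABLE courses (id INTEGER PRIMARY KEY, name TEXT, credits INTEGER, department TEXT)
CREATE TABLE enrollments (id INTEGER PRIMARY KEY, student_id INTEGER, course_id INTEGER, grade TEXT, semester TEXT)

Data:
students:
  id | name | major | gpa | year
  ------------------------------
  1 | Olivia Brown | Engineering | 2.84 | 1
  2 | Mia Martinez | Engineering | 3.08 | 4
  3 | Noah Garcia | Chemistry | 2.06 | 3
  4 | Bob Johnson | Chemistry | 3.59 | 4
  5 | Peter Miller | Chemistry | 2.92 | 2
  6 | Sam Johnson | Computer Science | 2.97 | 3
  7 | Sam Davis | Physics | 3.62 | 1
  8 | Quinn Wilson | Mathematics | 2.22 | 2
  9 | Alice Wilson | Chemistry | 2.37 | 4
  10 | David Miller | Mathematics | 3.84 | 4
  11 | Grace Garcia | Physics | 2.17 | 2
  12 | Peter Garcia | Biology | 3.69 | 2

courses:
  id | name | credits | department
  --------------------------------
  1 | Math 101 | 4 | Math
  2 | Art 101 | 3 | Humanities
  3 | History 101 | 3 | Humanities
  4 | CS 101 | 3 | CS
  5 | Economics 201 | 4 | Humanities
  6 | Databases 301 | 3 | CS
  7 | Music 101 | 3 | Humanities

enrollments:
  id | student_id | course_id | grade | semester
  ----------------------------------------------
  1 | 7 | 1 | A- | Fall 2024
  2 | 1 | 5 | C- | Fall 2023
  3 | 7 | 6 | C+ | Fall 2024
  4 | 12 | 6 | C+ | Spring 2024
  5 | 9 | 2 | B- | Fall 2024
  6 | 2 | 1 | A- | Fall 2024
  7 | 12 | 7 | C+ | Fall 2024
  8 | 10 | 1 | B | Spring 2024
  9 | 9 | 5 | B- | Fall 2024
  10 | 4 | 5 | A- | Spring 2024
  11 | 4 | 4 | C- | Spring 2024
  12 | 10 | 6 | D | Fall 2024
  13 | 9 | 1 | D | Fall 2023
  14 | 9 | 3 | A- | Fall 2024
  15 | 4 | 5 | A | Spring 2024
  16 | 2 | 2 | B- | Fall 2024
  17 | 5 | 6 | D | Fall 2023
SELECT DISTINCT major FROM students

Execution result:
major
Engineering
Chemistry
Computer Science
Physics
Mathematics
Biology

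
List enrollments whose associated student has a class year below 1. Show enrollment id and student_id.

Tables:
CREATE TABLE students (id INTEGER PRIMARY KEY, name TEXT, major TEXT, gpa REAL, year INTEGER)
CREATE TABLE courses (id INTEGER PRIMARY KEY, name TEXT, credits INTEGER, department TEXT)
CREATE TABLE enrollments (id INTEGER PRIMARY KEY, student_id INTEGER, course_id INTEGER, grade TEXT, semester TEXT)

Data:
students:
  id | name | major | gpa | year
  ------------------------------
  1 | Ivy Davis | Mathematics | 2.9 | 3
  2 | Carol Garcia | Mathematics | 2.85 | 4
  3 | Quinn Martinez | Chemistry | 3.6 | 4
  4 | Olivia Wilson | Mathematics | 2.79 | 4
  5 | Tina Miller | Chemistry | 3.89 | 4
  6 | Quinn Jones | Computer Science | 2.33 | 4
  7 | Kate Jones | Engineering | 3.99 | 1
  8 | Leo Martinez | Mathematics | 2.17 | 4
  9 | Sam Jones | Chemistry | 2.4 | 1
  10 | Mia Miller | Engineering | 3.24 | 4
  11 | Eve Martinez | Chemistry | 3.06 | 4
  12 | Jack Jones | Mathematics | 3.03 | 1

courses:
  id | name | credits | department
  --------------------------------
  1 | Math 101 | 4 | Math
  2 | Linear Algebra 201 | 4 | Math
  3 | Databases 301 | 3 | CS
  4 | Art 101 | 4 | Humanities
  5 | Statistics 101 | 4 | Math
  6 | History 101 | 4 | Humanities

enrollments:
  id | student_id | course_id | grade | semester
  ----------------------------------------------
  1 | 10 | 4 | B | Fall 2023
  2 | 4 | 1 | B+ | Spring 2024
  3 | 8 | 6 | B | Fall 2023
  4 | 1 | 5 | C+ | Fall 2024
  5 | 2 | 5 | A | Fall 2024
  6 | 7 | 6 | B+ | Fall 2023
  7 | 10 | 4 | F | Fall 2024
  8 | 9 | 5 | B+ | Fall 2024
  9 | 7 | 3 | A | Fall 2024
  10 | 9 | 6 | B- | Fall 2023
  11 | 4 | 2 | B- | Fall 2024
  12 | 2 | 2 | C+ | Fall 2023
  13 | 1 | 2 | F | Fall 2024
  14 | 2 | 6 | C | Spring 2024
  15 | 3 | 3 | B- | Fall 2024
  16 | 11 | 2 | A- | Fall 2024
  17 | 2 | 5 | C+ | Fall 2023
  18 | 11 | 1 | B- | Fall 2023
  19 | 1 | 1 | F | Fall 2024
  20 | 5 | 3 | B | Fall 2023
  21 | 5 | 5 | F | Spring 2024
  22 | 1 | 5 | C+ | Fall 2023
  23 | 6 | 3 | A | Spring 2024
SELECT id, student_id FROM enrollments WHERE student_id IN (SELECT id FROM students WHERE year < 1)

Execution result:
(no rows)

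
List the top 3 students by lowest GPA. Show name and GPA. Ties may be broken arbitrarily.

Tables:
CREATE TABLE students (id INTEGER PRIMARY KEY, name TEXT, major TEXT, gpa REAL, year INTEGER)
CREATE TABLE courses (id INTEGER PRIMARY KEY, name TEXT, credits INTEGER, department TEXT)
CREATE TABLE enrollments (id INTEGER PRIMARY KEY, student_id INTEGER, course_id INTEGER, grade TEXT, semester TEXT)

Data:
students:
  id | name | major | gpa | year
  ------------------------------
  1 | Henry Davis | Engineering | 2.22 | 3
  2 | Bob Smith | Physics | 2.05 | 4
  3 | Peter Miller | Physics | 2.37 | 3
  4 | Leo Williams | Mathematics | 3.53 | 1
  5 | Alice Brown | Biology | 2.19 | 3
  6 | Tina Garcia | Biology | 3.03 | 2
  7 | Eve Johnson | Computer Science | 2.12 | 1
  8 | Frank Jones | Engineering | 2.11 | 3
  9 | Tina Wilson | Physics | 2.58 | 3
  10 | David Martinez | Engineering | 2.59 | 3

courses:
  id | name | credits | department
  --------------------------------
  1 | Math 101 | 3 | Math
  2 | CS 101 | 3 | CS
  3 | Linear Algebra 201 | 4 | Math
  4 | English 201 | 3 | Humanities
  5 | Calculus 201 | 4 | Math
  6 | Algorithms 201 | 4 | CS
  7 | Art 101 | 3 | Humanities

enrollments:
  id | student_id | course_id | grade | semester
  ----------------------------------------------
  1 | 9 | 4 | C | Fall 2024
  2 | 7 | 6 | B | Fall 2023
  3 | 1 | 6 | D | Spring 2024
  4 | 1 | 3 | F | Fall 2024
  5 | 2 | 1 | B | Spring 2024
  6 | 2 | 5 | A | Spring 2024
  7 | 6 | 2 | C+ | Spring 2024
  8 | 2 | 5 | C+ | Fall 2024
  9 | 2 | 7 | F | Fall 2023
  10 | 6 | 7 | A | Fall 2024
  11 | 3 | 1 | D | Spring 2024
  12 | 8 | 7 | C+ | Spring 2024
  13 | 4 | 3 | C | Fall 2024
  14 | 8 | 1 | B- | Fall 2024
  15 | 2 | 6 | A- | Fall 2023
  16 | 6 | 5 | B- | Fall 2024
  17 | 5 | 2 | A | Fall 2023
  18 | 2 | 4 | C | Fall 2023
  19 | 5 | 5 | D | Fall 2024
SELECT name, gpa FROM students ORDER BY gpa ASC LIMIT 3

Execution result:
name | gpa
Bob Smith | 2.05
Frank Jones | 2.11
Eve Johnson | 2.12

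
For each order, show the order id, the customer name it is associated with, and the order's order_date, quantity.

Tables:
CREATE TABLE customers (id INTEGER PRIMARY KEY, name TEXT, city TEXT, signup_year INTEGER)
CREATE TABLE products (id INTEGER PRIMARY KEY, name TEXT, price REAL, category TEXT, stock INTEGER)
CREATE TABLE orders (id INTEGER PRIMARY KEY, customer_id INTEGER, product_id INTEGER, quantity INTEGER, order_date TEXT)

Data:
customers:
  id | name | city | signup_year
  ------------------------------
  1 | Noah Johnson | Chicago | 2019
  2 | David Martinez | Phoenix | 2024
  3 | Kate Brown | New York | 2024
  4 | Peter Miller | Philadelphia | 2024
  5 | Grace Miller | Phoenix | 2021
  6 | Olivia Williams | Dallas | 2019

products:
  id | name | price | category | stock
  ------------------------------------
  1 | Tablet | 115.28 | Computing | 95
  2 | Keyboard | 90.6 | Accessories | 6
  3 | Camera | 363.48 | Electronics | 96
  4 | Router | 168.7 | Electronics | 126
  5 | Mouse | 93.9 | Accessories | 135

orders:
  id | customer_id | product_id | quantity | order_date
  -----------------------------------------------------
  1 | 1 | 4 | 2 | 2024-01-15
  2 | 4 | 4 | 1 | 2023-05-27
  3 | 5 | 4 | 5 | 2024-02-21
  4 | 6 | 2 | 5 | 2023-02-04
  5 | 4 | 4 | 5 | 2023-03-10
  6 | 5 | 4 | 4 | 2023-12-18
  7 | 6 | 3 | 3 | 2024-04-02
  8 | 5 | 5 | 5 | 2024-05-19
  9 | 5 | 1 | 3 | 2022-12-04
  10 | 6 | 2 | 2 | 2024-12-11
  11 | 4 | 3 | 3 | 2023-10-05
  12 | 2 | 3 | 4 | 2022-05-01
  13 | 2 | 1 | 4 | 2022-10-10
SELECT c.id, p.name AS customer, c.order_date, c.quantity FROM orders c JOIN customers p ON c.customer_id = p.id

Execution result:
id | customer | order_date | quantity
1 | Noah Johnson | 2024-01-15 | 2
2 | Peter Miller | 2023-05-27 | 1
3 | Grace Miller | 2024-02-21 | 5
4 | Olivia Williams | 2023-02-04 | 5
5 | Peter Miller | 2023-03-10 | 5
6 | Grace Miller | 2023-12-18 | 4
7 | Olivia Williams | 2024-04-02 | 3
8 | Grace Miller | 2024-05-19 | 5
9 | Grace Miller | 2022-12-04 | 3
10 | Olivia Williams | 2024-12-11 | 2
11 | Peter Miller | 2023-10-05 | 3
12 | David Martinez | 2022-05-01 | 4
13 | David Martinez | 2022-10-10 | 4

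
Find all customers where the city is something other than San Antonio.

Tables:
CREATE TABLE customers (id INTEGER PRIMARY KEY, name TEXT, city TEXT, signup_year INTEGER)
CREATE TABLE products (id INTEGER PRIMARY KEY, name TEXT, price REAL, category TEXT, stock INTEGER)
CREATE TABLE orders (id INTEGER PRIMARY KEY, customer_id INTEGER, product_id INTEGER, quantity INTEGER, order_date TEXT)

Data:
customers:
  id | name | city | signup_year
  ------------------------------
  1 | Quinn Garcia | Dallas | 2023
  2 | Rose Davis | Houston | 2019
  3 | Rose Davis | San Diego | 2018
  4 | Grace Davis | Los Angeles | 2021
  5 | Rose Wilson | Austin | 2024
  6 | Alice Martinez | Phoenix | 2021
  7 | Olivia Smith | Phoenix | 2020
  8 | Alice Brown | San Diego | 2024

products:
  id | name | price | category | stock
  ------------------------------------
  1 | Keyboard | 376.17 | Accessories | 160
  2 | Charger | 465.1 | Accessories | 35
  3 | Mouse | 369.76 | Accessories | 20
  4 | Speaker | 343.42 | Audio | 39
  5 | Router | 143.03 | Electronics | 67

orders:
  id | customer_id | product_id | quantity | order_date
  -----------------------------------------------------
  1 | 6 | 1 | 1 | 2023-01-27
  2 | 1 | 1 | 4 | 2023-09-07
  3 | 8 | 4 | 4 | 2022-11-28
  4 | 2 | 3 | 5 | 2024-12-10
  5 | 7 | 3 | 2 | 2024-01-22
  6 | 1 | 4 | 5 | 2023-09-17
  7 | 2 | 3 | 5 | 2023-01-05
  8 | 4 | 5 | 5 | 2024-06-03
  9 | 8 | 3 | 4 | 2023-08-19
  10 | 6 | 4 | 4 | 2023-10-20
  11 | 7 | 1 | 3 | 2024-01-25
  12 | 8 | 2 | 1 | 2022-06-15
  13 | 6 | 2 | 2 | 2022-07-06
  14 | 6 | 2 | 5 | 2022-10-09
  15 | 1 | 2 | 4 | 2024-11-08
SELECT name, city FROM customers WHERE city <> 'San Antonio'

Execution result:
name | city
Quinn Garcia | Dallas
Rose Davis | Houston
Rose Davis | San Diego
Grace Davis | Los Angeles
Rose Wilson | Austin
Alice Martinez | Phoenix
Olivia Smith | Phoenix
Alice Brown | San Diego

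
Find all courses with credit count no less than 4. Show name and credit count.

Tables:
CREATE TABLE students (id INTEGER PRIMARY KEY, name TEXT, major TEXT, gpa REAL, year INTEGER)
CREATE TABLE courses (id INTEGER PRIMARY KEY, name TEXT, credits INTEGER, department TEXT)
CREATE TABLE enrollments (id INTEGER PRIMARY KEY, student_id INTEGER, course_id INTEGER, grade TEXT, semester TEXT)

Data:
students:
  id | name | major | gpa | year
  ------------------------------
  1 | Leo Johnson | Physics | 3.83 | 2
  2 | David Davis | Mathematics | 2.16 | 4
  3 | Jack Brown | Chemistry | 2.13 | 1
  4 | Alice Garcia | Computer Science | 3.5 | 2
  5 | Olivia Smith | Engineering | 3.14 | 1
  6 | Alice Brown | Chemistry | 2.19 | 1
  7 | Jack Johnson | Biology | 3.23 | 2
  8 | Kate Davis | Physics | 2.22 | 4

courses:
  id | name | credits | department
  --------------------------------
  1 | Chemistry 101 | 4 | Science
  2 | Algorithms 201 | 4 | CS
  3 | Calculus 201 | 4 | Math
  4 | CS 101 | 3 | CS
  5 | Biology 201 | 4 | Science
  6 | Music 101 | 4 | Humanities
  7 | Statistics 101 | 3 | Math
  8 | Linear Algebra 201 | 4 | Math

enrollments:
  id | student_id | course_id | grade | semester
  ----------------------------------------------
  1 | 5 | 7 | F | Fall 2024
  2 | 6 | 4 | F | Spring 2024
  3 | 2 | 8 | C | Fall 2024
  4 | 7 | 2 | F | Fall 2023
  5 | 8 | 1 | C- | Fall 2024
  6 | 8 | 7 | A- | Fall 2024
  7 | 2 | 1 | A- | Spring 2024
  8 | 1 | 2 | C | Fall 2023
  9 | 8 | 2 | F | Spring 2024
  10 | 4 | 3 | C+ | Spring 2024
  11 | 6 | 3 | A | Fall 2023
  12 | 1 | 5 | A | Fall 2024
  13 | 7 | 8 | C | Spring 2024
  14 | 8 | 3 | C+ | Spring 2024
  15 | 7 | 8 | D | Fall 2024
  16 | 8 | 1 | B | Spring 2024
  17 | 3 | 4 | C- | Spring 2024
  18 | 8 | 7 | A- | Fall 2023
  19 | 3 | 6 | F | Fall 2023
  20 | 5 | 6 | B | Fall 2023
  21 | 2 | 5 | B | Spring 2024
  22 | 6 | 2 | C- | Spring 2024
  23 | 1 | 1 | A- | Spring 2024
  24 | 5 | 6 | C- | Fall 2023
SELECT name, credits FROM courses WHERE credits >= 4

Execution result:
name | credits
Chemistry 101 | 4
Algorithms 201 | 4
Calculus 201 | 4
Biology 201 | 4
Music 101 | 4
Linear Algebra 201 | 4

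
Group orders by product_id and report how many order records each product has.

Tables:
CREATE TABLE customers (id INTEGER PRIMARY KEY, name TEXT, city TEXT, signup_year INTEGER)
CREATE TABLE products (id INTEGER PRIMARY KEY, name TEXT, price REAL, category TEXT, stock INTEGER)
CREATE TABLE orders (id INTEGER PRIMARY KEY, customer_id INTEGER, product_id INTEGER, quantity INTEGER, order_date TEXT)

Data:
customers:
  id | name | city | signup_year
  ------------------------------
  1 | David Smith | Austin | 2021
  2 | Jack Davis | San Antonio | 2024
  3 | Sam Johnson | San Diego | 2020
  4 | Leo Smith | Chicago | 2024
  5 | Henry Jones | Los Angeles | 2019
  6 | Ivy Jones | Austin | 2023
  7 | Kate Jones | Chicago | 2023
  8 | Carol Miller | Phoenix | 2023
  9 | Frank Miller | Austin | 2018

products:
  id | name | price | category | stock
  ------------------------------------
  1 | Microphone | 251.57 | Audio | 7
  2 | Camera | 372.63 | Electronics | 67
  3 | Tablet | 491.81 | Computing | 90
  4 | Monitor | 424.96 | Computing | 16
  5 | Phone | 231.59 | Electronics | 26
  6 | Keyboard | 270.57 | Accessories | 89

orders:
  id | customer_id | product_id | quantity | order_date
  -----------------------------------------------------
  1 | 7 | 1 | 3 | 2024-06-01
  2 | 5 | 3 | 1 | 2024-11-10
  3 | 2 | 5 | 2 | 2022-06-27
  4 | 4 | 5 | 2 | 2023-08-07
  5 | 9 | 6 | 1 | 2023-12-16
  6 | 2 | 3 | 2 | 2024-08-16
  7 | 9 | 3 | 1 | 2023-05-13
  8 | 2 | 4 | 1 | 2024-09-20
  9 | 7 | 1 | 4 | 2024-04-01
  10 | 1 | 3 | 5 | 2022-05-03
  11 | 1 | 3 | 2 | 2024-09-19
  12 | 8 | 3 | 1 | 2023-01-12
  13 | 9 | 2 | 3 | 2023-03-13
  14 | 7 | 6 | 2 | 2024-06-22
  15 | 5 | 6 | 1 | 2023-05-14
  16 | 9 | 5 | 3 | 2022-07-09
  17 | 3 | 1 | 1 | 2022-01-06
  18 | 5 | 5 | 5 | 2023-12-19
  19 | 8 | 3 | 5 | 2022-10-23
SELECT product_id, COUNT(*) AS order_count FROM orders GROUP BY product_id

Execution result:
product_id | order_count
1 | 3
2 | 1
3 | 7
4 | 1
5 | 4
6 | 3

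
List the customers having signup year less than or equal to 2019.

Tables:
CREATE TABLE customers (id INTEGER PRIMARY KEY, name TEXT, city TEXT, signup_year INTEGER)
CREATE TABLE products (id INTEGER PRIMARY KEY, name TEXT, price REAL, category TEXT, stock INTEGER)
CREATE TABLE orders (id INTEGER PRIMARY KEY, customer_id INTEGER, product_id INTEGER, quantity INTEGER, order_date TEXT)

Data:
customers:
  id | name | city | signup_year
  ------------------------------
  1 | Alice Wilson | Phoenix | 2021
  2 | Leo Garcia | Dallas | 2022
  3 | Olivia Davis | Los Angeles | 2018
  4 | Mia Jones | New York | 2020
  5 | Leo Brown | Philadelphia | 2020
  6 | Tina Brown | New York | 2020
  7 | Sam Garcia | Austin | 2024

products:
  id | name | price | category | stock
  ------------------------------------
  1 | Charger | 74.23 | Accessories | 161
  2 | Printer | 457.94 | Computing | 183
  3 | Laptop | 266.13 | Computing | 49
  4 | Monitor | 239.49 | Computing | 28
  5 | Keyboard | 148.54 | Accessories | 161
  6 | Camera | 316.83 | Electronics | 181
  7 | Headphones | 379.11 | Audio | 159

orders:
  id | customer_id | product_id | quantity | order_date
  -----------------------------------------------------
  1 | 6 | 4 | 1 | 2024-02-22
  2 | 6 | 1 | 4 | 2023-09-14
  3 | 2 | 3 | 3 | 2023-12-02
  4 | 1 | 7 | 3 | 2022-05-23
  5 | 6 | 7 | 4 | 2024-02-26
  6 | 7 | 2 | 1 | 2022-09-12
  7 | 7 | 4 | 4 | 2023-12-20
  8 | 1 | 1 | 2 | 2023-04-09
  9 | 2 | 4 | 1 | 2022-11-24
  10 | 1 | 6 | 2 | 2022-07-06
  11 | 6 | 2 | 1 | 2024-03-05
SELECT name, signup_year FROM customers WHERE signup_year <= 2019

Execution result:
name | signup_year
Olivia Davis | 2018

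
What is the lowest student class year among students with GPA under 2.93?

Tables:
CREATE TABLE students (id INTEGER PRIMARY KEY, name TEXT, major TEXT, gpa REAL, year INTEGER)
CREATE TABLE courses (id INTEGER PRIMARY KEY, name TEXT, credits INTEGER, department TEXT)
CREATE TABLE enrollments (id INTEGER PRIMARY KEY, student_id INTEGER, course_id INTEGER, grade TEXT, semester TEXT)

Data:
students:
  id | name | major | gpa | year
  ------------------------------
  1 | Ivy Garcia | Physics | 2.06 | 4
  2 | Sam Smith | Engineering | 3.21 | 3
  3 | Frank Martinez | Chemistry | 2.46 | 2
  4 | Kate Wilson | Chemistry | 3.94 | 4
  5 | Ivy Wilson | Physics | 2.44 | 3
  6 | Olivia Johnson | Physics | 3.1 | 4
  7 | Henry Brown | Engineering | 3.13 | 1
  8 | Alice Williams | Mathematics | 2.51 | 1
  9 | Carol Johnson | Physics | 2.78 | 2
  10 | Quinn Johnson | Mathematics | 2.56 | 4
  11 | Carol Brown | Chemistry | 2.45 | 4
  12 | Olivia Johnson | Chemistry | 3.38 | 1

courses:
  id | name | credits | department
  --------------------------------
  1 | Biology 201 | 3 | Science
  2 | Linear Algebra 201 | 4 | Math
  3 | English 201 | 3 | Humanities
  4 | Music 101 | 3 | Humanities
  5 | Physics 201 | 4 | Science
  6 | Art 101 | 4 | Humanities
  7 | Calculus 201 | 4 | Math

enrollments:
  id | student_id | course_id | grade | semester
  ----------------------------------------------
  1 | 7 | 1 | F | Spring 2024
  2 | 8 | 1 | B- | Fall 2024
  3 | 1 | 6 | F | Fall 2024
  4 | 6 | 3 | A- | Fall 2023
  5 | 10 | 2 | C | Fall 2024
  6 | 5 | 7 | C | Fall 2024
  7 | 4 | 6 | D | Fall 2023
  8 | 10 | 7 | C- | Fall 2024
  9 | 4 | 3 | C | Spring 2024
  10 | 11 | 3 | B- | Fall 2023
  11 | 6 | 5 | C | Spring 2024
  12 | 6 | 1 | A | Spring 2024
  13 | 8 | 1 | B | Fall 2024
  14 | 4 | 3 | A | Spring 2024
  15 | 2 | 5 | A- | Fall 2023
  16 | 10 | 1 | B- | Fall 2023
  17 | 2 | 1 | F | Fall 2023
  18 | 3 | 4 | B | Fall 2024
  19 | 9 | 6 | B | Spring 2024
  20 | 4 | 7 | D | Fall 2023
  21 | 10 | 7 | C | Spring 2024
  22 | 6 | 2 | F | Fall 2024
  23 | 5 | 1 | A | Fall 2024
SELECT MIN(year) FROM students WHERE gpa < 2.93

Execution result:
1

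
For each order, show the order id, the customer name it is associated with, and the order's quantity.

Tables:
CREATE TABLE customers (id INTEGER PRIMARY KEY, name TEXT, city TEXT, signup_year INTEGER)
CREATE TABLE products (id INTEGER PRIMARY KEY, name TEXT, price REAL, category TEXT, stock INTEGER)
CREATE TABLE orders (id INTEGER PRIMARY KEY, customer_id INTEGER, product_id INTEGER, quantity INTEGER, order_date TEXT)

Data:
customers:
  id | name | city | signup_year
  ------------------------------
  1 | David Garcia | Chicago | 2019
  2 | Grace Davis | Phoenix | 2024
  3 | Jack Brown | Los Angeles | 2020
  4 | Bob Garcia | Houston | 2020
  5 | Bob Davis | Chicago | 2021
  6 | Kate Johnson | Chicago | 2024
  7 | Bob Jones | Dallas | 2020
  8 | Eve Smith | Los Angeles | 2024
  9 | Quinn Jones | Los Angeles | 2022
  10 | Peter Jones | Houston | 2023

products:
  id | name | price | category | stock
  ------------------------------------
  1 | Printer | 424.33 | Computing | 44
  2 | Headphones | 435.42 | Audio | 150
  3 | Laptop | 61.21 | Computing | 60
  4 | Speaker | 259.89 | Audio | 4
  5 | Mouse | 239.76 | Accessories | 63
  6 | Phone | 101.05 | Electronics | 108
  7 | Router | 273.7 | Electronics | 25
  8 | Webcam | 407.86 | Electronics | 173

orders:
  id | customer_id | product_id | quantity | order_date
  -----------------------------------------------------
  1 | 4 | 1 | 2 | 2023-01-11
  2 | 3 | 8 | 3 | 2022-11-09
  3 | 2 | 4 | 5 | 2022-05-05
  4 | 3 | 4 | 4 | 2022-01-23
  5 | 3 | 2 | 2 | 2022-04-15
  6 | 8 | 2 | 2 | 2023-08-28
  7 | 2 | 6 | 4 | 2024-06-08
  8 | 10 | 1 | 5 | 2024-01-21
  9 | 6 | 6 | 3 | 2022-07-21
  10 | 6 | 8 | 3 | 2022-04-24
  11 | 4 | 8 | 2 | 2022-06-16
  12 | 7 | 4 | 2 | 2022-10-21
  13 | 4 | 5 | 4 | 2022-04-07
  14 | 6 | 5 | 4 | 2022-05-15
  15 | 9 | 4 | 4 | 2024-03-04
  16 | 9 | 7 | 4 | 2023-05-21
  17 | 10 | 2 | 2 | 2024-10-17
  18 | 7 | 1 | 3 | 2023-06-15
SELECT c.id, p.name AS customer, c.quantity FROM orders c JOIN customers p ON c.customer_id = p.id

Execution result:
id | customer | quantity
1 | Bob Garcia | 2
2 | Jack Brown | 3
3 | Grace Davis | 5
4 | Jack Brown | 4
5 | Jack Brown | 2
6 | Eve Smith | 2
7 | Grace Davis | 4
8 | Peter Jones | 5
9 | Kate Johnson | 3
10 | Kate Johnson | 3
11 | Bob Garcia | 2
12 | Bob Jones | 2
13 | Bob Garcia | 4
14 | Kate Johnson | 4
15 | Quinn Jones | 4
16 | Quinn Jones | 4
17 | Peter Jones | 2
18 | Bob Jones | 3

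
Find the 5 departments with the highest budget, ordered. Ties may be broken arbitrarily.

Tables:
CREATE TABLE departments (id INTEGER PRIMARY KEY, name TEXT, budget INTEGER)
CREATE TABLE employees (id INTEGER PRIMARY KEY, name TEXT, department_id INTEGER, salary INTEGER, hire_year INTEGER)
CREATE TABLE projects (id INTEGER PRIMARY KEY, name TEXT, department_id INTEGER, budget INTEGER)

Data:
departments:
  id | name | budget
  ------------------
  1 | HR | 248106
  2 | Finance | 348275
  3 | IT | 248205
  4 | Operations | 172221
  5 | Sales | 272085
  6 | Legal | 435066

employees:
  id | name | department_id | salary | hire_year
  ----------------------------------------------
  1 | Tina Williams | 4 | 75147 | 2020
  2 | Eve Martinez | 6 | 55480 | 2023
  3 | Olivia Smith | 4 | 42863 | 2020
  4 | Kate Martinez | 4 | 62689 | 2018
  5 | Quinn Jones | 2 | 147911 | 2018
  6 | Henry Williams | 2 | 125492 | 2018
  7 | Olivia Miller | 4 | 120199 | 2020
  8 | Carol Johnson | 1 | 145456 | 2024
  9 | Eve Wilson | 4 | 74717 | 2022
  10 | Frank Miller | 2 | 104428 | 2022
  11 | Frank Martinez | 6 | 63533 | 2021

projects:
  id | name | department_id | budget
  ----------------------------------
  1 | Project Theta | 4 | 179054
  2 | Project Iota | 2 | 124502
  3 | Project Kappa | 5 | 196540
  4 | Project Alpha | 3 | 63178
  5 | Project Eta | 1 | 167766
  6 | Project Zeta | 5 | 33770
SELECT name, budget FROM departments ORDER BY budget DESC LIMIT 5

Execution result:
name | budget
Legal | 435066
Finance | 348275
Sales | 272085
IT | 248205
HR | 248106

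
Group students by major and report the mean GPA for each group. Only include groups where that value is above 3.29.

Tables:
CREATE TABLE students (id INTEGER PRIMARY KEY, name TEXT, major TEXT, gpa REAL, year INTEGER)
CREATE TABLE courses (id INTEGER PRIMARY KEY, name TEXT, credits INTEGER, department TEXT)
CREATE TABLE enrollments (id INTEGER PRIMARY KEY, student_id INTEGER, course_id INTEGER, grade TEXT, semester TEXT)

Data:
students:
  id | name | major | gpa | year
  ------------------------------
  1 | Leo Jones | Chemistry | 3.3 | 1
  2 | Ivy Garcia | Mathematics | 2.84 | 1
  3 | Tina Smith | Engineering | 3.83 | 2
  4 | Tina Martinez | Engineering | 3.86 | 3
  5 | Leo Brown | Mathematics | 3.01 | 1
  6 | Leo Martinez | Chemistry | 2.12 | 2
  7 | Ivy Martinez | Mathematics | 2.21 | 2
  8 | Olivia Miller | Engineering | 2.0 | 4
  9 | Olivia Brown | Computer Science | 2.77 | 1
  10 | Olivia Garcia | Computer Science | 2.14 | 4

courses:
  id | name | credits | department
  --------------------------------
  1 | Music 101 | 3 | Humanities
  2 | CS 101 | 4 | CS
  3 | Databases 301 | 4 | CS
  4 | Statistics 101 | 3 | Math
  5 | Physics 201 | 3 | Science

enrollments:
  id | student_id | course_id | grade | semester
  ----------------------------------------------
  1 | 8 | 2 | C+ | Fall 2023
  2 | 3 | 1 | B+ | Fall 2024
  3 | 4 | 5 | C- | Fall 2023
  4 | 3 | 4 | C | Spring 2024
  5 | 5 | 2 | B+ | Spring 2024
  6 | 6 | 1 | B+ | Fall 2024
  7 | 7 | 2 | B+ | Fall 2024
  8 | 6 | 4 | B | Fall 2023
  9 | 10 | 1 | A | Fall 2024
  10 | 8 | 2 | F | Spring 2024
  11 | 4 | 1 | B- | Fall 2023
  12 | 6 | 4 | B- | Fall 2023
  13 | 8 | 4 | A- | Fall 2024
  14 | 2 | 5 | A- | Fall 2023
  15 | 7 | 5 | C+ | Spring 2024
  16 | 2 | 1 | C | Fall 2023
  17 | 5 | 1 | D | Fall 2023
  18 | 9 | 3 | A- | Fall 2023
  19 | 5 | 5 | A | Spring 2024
SELECT major, AVG(gpa) AS avg_gpa FROM students GROUP BY major HAVING AVG(gpa) > 3.29

Execution result:
(no rows)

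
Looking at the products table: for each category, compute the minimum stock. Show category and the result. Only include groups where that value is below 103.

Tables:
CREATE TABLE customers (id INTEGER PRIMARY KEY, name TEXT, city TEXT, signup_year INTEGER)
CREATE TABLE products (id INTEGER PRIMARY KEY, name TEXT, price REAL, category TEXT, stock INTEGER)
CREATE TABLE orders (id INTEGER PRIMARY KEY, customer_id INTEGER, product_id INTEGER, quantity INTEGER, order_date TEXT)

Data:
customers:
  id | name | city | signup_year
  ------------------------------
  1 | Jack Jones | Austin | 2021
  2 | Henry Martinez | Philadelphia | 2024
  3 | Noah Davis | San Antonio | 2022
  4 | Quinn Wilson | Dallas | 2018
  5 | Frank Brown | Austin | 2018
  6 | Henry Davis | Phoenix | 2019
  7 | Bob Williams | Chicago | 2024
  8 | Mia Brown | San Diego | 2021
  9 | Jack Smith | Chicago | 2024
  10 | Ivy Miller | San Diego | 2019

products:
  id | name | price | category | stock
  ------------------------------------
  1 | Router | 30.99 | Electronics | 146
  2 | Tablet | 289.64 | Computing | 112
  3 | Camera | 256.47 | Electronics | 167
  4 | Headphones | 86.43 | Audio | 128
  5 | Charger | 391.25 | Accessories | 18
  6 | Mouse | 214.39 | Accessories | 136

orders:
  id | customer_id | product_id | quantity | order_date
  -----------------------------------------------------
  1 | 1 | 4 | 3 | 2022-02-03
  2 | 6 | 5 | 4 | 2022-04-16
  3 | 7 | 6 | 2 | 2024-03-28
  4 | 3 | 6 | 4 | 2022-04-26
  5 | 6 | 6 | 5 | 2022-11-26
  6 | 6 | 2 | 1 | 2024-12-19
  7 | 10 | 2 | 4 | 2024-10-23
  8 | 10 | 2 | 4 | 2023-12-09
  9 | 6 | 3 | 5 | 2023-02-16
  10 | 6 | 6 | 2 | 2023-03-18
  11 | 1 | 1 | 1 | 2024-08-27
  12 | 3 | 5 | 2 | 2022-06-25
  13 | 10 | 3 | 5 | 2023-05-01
SELECT category, MIN(stock) AS min_stock FROM products GROUP BY category HAVING MIN(stock) < 103

Execution result:
category | min_stock
Accessories | 18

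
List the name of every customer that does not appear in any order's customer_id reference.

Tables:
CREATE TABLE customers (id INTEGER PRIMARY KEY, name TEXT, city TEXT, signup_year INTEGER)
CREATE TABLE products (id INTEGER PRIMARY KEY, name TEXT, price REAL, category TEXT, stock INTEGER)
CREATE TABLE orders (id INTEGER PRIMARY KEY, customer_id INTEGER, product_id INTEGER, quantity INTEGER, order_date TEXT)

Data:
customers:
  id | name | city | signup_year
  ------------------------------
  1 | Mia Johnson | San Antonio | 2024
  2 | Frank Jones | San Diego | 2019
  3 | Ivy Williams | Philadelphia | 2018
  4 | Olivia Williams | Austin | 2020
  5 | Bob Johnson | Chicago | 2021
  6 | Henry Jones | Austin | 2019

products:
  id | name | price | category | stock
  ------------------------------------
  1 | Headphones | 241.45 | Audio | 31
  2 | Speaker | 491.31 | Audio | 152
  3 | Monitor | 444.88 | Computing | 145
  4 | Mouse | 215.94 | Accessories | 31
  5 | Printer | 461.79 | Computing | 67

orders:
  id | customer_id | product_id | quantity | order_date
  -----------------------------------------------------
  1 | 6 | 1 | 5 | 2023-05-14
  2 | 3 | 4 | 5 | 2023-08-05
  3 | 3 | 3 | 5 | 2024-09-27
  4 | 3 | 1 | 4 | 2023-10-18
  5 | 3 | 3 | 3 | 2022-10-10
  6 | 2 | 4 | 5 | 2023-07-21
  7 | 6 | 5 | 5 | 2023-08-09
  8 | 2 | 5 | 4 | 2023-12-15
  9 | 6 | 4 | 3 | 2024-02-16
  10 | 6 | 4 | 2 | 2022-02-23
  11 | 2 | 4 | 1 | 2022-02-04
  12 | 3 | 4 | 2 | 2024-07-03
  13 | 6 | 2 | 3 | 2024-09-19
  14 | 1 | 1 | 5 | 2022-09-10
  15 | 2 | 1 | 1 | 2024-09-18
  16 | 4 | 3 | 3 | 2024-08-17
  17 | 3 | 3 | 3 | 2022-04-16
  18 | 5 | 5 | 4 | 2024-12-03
SELECT p.name FROM customers p LEFT JOIN orders c ON c.customer_id = p.id WHERE c.id IS NULL

Execution result:
(no rows)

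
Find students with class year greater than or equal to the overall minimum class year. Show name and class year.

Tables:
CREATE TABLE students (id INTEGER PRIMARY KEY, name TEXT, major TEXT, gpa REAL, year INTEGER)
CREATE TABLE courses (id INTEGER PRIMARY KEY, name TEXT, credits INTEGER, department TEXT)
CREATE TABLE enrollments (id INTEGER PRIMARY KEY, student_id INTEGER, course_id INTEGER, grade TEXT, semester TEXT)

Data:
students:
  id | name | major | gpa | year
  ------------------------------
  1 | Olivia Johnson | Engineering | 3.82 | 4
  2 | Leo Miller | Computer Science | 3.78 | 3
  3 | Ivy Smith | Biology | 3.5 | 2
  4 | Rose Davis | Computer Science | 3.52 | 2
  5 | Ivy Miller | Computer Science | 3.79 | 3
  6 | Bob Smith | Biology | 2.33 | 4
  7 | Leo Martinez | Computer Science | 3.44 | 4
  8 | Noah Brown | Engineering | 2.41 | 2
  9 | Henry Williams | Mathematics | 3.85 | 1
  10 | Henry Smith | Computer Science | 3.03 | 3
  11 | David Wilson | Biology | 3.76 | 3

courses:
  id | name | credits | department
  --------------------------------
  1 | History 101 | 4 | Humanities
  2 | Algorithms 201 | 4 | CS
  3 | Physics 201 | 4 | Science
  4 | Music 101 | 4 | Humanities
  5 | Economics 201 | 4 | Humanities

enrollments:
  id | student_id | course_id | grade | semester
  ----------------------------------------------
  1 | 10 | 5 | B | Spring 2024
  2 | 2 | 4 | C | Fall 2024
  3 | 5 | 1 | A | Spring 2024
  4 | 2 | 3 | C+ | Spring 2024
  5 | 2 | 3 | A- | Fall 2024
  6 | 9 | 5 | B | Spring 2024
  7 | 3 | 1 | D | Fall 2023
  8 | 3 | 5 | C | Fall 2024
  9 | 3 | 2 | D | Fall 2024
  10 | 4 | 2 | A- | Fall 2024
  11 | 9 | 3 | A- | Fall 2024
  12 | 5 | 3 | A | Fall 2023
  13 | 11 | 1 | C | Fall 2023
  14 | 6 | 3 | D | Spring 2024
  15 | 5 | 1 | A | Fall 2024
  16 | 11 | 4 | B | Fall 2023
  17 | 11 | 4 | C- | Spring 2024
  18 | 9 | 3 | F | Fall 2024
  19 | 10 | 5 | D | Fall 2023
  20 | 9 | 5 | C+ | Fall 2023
SELECT name, year FROM students WHERE year >= (SELECT MIN(year) FROM students)

Execution result:
name | year
Olivia Johnson | 4
Leo Miller | 3
Ivy Smith | 2
Rose Davis | 2
Ivy Miller | 3
Bob Smith | 4
Leo Martinez | 4
Noah Brown | 2
Henry Williams | 1
Henry Smith | 3
David Wilson | 3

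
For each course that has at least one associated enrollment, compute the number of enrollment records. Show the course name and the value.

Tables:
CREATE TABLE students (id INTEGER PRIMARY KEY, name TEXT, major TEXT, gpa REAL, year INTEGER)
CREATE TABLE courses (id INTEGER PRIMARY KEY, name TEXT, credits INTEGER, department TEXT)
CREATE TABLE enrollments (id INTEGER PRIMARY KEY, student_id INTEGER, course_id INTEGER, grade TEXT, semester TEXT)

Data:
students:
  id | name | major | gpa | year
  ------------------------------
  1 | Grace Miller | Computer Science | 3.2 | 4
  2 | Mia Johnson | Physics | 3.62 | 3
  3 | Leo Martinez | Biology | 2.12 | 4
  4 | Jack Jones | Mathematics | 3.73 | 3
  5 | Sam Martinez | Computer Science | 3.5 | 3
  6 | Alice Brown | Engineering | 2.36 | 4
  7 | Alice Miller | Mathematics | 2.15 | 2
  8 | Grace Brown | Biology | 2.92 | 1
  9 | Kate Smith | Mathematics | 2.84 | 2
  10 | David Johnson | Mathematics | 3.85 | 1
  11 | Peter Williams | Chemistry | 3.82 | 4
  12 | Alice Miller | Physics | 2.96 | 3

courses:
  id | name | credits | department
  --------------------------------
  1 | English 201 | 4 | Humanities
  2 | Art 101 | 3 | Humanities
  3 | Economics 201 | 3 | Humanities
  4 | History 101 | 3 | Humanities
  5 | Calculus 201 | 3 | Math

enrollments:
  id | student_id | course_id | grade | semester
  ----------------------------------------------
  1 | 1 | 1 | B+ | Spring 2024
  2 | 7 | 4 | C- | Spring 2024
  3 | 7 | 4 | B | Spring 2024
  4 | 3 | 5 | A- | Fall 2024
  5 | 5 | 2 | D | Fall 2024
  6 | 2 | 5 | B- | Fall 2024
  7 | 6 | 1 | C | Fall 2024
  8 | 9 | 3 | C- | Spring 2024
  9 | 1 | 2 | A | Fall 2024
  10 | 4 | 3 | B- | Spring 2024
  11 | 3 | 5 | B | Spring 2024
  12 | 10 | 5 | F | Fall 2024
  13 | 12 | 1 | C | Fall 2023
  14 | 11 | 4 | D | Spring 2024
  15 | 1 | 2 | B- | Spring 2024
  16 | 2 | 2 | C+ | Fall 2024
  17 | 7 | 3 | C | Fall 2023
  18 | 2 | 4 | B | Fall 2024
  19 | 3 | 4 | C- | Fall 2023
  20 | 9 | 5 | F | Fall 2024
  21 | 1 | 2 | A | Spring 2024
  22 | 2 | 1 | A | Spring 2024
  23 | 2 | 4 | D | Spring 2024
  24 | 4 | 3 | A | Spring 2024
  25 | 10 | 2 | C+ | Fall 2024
SELECT p.name, COUNT(*) AS n FROM enrollments c JOIN courses p ON c.course_id = p.id GROUP BY p.id, p.name

Execution result:
name | n
English 201 | 4
Art 101 | 6
Economics 201 | 4
History 101 | 6
Calculus 201 | 5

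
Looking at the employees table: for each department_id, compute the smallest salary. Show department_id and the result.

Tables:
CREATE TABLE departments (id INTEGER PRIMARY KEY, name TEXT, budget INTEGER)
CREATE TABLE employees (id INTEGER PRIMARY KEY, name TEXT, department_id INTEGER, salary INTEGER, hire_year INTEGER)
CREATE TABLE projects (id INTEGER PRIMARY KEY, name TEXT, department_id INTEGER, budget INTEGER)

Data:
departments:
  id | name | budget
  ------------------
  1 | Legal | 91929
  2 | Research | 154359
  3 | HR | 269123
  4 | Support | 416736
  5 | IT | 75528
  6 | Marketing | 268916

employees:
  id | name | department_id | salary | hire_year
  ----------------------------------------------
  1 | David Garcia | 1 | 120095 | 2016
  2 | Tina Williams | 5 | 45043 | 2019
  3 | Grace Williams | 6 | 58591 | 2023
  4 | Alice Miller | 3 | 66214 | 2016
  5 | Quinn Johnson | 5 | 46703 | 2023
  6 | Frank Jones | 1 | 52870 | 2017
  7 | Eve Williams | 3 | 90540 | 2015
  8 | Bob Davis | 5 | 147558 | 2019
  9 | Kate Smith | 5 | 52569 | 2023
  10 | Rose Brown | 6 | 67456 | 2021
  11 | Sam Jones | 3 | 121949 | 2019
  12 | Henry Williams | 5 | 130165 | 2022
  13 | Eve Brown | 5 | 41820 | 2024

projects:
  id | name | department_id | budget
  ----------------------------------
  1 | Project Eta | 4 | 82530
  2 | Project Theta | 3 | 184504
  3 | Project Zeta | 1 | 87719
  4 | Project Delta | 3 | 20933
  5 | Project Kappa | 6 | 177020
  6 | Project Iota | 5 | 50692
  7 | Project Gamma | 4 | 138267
SELECT department_id, MIN(salary) AS min_salary FROM employees GROUP BY department_id

Execution result:
department_id | min_salary
1 | 52870
3 | 66214
5 | 41820
6 | 58591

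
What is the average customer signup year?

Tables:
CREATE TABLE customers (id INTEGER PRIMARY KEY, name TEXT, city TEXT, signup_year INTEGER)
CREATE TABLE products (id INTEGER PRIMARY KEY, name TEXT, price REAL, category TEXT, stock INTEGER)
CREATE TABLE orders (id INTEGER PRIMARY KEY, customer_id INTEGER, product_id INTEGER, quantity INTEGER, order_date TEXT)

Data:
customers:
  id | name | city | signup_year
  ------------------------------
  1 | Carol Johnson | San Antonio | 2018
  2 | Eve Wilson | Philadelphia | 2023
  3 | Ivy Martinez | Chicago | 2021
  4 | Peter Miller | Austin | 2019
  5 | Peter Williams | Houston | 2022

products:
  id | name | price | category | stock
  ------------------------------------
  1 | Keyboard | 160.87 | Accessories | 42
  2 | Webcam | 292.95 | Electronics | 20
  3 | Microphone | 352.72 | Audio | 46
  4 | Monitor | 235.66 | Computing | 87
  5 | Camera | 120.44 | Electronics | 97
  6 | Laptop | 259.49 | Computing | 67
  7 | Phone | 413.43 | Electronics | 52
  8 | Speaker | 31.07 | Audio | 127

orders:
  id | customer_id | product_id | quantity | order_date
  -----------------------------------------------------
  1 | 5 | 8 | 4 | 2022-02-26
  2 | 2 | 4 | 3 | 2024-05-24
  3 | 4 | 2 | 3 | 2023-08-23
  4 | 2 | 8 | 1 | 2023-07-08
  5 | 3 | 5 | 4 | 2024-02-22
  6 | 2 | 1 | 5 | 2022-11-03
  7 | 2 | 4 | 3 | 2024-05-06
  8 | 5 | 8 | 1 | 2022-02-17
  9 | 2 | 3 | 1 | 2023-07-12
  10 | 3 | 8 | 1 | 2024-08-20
SELECT AVG(signup_year) FROM customers

Execution result:
2020.60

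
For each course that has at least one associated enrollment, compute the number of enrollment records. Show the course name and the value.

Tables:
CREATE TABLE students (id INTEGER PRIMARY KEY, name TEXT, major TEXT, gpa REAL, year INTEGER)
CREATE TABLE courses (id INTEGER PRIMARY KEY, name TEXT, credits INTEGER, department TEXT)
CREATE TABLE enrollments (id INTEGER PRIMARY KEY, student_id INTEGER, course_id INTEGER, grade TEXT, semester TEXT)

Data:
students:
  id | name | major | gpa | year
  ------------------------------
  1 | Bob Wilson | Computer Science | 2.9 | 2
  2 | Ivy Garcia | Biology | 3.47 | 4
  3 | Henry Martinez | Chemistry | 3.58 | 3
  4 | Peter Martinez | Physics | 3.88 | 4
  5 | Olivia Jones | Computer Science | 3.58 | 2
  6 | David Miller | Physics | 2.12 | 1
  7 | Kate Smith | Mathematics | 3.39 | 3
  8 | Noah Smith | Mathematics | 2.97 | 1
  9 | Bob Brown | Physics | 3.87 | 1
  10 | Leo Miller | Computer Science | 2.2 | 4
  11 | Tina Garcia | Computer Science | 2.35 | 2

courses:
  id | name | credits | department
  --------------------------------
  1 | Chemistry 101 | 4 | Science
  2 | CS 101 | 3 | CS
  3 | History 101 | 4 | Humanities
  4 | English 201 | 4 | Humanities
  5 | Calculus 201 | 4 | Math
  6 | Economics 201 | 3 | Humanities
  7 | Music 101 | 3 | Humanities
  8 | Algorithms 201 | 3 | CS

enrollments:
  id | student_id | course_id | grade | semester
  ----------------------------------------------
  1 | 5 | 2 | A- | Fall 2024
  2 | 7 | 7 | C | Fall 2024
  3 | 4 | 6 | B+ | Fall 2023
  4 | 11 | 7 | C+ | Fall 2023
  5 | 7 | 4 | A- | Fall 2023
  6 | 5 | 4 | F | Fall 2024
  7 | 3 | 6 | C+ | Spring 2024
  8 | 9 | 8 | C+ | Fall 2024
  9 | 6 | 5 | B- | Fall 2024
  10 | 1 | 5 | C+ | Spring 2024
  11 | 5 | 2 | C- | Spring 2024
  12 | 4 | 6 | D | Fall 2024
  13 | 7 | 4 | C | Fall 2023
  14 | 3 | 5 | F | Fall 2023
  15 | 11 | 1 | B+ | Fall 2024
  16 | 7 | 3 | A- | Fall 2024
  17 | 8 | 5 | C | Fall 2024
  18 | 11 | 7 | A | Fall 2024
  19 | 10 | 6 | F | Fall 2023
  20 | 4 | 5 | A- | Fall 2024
SELECT p.name, COUNT(*) AS n FROM enrollments c JOIN courses p ON c.course_id = p.id GROUP BY p.id, p.name

Execution result:
name | n
Chemistry 101 | 1
CS 101 | 2
History 101 | 1
English 201 | 3
Calculus 201 | 5
Economics 201 | 4
Music 101 | 3
Algorithms 201 | 1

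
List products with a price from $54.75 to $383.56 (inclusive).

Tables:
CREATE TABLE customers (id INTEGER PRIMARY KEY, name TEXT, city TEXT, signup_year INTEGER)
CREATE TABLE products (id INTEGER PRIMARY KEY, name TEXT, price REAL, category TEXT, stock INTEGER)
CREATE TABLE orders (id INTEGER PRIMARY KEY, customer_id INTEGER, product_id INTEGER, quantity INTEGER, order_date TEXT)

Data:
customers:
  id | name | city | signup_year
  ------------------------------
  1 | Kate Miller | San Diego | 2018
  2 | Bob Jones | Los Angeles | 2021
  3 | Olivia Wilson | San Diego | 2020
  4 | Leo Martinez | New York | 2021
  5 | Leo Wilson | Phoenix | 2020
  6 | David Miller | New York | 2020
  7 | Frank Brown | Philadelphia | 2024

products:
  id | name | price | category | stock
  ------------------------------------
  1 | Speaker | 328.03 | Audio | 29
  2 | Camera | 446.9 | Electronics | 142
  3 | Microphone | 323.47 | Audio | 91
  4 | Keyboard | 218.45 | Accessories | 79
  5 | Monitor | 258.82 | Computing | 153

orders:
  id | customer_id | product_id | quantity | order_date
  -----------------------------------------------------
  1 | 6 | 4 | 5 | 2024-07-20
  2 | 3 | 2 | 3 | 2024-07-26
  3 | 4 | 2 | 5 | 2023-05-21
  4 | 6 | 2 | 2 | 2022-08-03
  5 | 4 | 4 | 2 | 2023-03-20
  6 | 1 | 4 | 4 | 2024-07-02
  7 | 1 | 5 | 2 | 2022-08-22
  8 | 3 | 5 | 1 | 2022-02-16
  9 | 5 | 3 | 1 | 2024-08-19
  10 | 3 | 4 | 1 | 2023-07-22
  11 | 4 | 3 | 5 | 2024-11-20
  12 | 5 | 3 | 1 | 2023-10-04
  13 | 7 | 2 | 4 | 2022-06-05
SELECT name, price FROM products WHERE price BETWEEN 54.75 AND 383.56

Execution result:
name | price
Speaker | 328.03
Microphone | 323.47
Keyboard | 218.45
Monitor | 258.82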